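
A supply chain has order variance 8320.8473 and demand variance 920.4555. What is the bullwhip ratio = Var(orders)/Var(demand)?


BW = 8320.8473 / 920.4555 = 9.0399

9.0399


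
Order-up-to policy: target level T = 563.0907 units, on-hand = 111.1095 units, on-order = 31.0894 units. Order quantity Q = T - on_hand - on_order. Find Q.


Inventory position = OH + OO = 111.1095 + 31.0894 = 142.1989
Q = 563.0907 - 142.1989 = 420.8918

420.8918 units


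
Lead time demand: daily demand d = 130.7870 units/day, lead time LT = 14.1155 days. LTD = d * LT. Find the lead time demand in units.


LTD = 130.7870 * 14.1155 = 1846.1239

1846.1239 units


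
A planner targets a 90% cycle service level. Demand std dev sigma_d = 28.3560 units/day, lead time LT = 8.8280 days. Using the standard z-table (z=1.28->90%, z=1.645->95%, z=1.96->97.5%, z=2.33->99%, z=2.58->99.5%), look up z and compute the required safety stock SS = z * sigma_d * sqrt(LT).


From the table, SL = 90% corresponds to z = 1.28
sqrt(LT) = sqrt(8.8280) = 2.9712
SS = 1.28 * 28.3560 * 2.9712 = 107.8415

107.8415 units


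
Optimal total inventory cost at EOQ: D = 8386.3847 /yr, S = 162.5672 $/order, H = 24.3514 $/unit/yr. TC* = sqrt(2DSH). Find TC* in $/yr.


2*D*S*H = 66399014.9207
TC* = sqrt(66399014.9207) = 8148.5591

8148.5591 $/yr


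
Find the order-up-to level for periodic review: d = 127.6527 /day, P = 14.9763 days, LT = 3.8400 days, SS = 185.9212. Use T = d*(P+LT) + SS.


P + LT = 18.8163
d*(P+LT) = 127.6527 * 18.8163 = 2401.9515
T = 2401.9515 + 185.9212 = 2587.8727

2587.8727 units


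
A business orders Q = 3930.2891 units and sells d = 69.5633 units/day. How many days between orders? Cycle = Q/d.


Cycle = 3930.2891 / 69.5633 = 56.4995

56.4995 days


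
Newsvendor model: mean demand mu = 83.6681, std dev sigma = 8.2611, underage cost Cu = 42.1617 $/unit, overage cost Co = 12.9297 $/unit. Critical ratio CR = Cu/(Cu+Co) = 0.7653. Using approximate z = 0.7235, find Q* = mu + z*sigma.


CR = Cu/(Cu+Co) = 42.1617/(42.1617+12.9297) = 0.7653
z = 0.7235
Q* = 83.6681 + 0.7235 * 8.2611 = 89.6450

89.6450 units


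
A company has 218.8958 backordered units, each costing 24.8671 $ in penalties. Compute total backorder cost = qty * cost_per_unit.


Total = 218.8958 * 24.8671 = 5443.3037

5443.3037 $


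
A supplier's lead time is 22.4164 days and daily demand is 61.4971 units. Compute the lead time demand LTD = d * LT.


LTD = 61.4971 * 22.4164 = 1378.5436

1378.5436 units


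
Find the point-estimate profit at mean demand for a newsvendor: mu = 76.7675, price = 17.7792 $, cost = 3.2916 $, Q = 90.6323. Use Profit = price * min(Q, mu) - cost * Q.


Sales at mu = min(90.6323, 76.7675) = 76.7675
Revenue = 17.7792 * 76.7675 = 1364.8647
Total cost = 3.2916 * 90.6323 = 298.3253
Profit = 1364.8647 - 298.3253 = 1066.5395

1066.5395 $


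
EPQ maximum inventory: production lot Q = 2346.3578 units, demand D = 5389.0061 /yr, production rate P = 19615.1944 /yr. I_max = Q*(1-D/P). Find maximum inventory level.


D/P = 0.2747
1 - D/P = 0.7253
I_max = 2346.3578 * 0.7253 = 1701.7281

1701.7281 units


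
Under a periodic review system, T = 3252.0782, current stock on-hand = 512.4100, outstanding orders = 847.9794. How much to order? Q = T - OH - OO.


Inventory position = OH + OO = 512.4100 + 847.9794 = 1360.3894
Q = 3252.0782 - 1360.3894 = 1891.6888

1891.6888 units


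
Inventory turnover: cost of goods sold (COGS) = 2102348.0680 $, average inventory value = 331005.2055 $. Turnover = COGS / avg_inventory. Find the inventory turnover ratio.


Turnover = 2102348.0680 / 331005.2055 = 6.3514

6.3514


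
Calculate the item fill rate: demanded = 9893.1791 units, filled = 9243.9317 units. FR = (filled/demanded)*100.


FR = 9243.9317 / 9893.1791 * 100 = 93.4374

93.4374%


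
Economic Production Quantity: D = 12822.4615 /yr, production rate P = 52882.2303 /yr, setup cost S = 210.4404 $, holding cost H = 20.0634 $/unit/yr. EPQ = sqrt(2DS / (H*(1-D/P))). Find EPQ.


1 - D/P = 1 - 0.2425 = 0.7575
H*(1-D/P) = 15.1986
2DS = 5396727.8541
EPQ = sqrt(355080.8992) = 595.8866

595.8866 units


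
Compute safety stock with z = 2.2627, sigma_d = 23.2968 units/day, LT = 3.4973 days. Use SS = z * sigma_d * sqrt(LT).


sqrt(LT) = sqrt(3.4973) = 1.8701
SS = 2.2627 * 23.2968 * 1.8701 = 98.5802

98.5802 units


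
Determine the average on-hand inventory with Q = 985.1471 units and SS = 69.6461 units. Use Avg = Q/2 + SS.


Q/2 = 492.5736
Avg = 492.5736 + 69.6461 = 562.2197

562.2197 units


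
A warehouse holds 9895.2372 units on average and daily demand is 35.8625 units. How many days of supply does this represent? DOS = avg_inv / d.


DOS = 9895.2372 / 35.8625 = 275.9216

275.9216 days


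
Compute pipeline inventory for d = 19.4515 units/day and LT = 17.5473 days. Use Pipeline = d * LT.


Pipeline = 19.4515 * 17.5473 = 341.3213

341.3213 units


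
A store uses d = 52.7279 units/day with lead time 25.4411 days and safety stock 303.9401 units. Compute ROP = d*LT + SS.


d*LT = 52.7279 * 25.4411 = 1341.4558
ROP = 1341.4558 + 303.9401 = 1645.3959

1645.3959 units


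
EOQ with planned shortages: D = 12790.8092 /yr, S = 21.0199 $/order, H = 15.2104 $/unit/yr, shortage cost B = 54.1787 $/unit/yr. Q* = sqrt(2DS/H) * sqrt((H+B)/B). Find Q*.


sqrt(2DS/H) = 188.0221
sqrt((H+B)/B) = 1.1317
Q* = 188.0221 * 1.1317 = 212.7847

212.7847 units


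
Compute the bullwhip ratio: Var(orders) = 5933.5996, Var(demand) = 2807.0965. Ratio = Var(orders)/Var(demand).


BW = 5933.5996 / 2807.0965 = 2.1138

2.1138


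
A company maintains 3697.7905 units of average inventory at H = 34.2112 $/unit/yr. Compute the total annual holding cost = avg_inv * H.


Cost = 3697.7905 * 34.2112 = 126505.8504

126505.8504 $/yr


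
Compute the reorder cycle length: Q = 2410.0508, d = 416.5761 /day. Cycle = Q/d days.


Cycle = 2410.0508 / 416.5761 = 5.7854

5.7854 days


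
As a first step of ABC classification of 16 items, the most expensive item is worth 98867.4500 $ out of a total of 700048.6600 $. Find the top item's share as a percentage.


Top item = 98867.4500
Total = 700048.6600
Percentage = 98867.4500 / 700048.6600 * 100 = 14.1229

14.1229%


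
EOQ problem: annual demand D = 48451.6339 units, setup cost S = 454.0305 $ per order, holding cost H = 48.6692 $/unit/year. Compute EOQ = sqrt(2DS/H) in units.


2*D*S = 2 * 48451.6339 * 454.0305 = 43997039.1309
2*D*S/H = 904001.6916
EOQ = sqrt(904001.6916) = 950.7900

950.7900 units


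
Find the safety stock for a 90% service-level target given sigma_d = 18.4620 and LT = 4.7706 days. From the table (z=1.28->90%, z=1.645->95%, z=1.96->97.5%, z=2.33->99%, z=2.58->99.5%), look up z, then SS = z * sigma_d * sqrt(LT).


From the table, SL = 90% corresponds to z = 1.28
sqrt(LT) = sqrt(4.7706) = 2.1842
SS = 1.28 * 18.4620 * 2.1842 = 51.6149

51.6149 units


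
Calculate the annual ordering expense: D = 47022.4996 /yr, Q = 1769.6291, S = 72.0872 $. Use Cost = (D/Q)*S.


Number of orders = D/Q = 26.5720
Cost = 26.5720 * 72.0872 = 1915.4976

1915.4976 $/yr


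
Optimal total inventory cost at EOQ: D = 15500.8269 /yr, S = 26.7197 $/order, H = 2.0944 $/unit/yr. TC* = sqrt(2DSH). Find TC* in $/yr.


2*D*S*H = 1734906.4796
TC* = sqrt(1734906.4796) = 1317.1585

1317.1585 $/yr


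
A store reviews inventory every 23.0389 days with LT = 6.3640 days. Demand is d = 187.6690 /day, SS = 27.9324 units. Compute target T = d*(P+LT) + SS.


P + LT = 29.4029
d*(P+LT) = 187.6690 * 29.4029 = 5518.0128
T = 5518.0128 + 27.9324 = 5545.9452

5545.9452 units


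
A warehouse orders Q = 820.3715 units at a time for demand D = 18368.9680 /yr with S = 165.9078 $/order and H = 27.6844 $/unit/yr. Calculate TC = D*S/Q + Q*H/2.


Ordering cost = D*S/Q = 3714.8476
Holding cost = Q*H/2 = 11355.7464
TC = 3714.8476 + 11355.7464 = 15070.5939

15070.5939 $/yr


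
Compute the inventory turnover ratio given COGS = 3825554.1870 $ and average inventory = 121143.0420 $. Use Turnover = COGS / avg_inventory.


Turnover = 3825554.1870 / 121143.0420 = 31.5788

31.5788


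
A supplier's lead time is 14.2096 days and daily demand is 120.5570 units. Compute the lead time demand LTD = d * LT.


LTD = 120.5570 * 14.2096 = 1713.0667

1713.0667 units


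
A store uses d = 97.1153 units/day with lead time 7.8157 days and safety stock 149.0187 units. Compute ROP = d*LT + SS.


d*LT = 97.1153 * 7.8157 = 759.0241
ROP = 759.0241 + 149.0187 = 908.0428

908.0428 units


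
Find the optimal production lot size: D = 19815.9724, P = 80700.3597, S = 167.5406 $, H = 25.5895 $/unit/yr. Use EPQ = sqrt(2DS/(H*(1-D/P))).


1 - D/P = 1 - 0.2455 = 0.7545
H*(1-D/P) = 19.3060
2DS = 6639959.8110
EPQ = sqrt(343932.4719) = 586.4576

586.4576 units


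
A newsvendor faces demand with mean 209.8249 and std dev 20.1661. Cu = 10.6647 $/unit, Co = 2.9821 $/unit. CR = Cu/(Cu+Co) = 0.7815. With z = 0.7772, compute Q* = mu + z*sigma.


CR = Cu/(Cu+Co) = 10.6647/(10.6647+2.9821) = 0.7815
z = 0.7772
Q* = 209.8249 + 0.7772 * 20.1661 = 225.4980

225.4980 units


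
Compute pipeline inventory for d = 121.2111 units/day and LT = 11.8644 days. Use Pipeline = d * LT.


Pipeline = 121.2111 * 11.8644 = 1438.0970

1438.0970 units


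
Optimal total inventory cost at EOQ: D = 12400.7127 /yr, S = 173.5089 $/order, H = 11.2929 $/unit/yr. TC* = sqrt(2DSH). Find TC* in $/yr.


2*D*S*H = 48596375.6442
TC* = sqrt(48596375.6442) = 6971.1101

6971.1101 $/yr


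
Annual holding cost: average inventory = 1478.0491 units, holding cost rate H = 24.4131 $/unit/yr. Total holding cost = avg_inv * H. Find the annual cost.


Cost = 1478.0491 * 24.4131 = 36083.7605

36083.7605 $/yr


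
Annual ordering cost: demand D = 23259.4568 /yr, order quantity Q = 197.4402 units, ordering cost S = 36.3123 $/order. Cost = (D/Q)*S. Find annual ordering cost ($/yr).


Number of orders = D/Q = 117.8051
Cost = 117.8051 * 36.3123 = 4277.7731

4277.7731 $/yr


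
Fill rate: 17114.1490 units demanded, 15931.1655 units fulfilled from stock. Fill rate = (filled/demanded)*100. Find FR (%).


FR = 15931.1655 / 17114.1490 * 100 = 93.0877

93.0877%


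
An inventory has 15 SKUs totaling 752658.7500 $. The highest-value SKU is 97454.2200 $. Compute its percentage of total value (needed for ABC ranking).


Top item = 97454.2200
Total = 752658.7500
Percentage = 97454.2200 / 752658.7500 * 100 = 12.9480

12.9480%


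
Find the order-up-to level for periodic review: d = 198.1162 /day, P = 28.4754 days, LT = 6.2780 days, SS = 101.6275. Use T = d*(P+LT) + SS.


P + LT = 34.7534
d*(P+LT) = 198.1162 * 34.7534 = 6885.2115
T = 6885.2115 + 101.6275 = 6986.8390

6986.8390 units


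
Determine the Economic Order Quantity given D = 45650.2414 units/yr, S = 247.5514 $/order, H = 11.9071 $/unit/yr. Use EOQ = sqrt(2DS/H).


2*D*S = 2 * 45650.2414 * 247.5514 = 22601562.3378
2*D*S/H = 1898158.4381
EOQ = sqrt(1898158.4381) = 1377.7367

1377.7367 units


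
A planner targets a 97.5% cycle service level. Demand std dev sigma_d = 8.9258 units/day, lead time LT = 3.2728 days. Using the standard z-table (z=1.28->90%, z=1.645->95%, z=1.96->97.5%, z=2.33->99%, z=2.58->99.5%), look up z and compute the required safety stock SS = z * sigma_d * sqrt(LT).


From the table, SL = 97.5% corresponds to z = 1.96
sqrt(LT) = sqrt(3.2728) = 1.8091
SS = 1.96 * 8.9258 * 1.8091 = 31.6492

31.6492 units


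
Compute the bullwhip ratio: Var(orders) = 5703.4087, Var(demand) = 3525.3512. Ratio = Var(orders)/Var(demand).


BW = 5703.4087 / 3525.3512 = 1.6178

1.6178


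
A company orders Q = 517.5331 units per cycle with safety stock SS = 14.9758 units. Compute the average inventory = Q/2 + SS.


Q/2 = 258.7665
Avg = 258.7665 + 14.9758 = 273.7423

273.7423 units


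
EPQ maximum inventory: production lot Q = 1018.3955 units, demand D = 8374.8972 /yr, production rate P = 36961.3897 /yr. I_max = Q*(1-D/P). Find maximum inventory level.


D/P = 0.2266
1 - D/P = 0.7734
I_max = 1018.3955 * 0.7734 = 787.6423

787.6423 units


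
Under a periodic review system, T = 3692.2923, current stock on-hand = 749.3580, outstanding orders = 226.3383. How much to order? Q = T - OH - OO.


Inventory position = OH + OO = 749.3580 + 226.3383 = 975.6963
Q = 3692.2923 - 975.6963 = 2716.5960

2716.5960 units


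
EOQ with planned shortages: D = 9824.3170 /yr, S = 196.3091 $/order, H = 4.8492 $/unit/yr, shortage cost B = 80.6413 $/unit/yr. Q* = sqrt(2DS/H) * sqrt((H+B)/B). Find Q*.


sqrt(2DS/H) = 891.8696
sqrt((H+B)/B) = 1.0296
Q* = 891.8696 * 1.0296 = 918.2935

918.2935 units


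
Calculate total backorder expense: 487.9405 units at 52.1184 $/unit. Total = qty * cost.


Total = 487.9405 * 52.1184 = 25430.6782

25430.6782 $


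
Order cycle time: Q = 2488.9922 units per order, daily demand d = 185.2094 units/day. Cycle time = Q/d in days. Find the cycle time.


Cycle = 2488.9922 / 185.2094 = 13.4388

13.4388 days


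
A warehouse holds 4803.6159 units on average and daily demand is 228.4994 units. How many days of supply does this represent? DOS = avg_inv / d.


DOS = 4803.6159 / 228.4994 = 21.0224

21.0224 days


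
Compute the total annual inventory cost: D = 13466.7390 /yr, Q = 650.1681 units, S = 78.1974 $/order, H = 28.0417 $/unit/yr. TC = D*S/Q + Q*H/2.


Ordering cost = D*S/Q = 1619.6796
Holding cost = Q*H/2 = 9115.9094
TC = 1619.6796 + 9115.9094 = 10735.5890

10735.5890 $/yr


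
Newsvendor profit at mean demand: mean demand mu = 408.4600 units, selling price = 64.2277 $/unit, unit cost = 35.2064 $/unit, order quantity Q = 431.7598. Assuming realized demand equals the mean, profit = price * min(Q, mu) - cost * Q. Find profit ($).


Sales at mu = min(431.7598, 408.4600) = 408.4600
Revenue = 64.2277 * 408.4600 = 26234.4463
Total cost = 35.2064 * 431.7598 = 15200.7082
Profit = 26234.4463 - 15200.7082 = 11033.7381

11033.7381 $


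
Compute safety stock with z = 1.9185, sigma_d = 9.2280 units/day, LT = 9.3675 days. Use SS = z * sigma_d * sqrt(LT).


sqrt(LT) = sqrt(9.3675) = 3.0606
SS = 1.9185 * 9.2280 * 3.0606 = 54.1853

54.1853 units


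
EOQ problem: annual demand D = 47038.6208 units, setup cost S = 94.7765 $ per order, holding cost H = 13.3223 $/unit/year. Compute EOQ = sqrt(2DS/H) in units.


2*D*S = 2 * 47038.6208 * 94.7765 = 8916311.6885
2*D*S/H = 669277.2035
EOQ = sqrt(669277.2035) = 818.0936

818.0936 units


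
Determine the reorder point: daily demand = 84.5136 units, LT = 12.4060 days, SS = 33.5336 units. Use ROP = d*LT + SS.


d*LT = 84.5136 * 12.4060 = 1048.4757
ROP = 1048.4757 + 33.5336 = 1082.0093

1082.0093 units


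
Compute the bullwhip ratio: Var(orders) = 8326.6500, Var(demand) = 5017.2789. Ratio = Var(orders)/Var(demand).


BW = 8326.6500 / 5017.2789 = 1.6596

1.6596


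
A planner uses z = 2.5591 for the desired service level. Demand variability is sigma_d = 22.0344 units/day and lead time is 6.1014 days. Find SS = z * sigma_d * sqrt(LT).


sqrt(LT) = sqrt(6.1014) = 2.4701
SS = 2.5591 * 22.0344 * 2.4701 = 139.2846

139.2846 units


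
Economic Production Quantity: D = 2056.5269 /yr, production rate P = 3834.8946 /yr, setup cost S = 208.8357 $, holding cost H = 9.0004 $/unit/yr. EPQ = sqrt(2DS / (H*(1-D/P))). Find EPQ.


1 - D/P = 1 - 0.5363 = 0.4637
H*(1-D/P) = 4.1738
2DS = 858952.4695
EPQ = sqrt(205797.0722) = 453.6486

453.6486 units


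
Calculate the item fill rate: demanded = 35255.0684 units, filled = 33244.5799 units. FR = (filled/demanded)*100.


FR = 33244.5799 / 35255.0684 * 100 = 94.2973

94.2973%


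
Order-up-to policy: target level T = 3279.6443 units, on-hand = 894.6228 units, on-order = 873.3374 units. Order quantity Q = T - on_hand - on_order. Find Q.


Inventory position = OH + OO = 894.6228 + 873.3374 = 1767.9602
Q = 3279.6443 - 1767.9602 = 1511.6841

1511.6841 units


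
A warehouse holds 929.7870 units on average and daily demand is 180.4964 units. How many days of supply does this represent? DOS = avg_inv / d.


DOS = 929.7870 / 180.4964 = 5.1513

5.1513 days


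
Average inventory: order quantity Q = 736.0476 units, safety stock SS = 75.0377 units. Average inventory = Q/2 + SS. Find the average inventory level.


Q/2 = 368.0238
Avg = 368.0238 + 75.0377 = 443.0615

443.0615 units


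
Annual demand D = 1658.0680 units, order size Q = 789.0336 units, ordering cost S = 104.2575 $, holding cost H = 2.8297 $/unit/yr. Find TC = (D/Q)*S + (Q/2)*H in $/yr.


Ordering cost = D*S/Q = 219.0858
Holding cost = Q*H/2 = 1116.3642
TC = 219.0858 + 1116.3642 = 1335.4499

1335.4499 $/yr


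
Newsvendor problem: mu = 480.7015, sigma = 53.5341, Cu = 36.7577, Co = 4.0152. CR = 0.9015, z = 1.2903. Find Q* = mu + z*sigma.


CR = Cu/(Cu+Co) = 36.7577/(36.7577+4.0152) = 0.9015
z = 1.2903
Q* = 480.7015 + 1.2903 * 53.5341 = 549.7765

549.7765 units


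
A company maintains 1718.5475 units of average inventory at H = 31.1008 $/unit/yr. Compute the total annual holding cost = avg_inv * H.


Cost = 1718.5475 * 31.1008 = 53448.2021

53448.2021 $/yr


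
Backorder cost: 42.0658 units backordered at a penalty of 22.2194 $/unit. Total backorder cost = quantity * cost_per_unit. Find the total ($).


Total = 42.0658 * 22.2194 = 934.6768

934.6768 $


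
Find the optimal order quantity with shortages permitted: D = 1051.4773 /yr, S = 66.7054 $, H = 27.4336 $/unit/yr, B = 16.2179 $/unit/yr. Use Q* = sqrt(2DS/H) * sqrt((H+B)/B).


sqrt(2DS/H) = 71.5079
sqrt((H+B)/B) = 1.6406
Q* = 71.5079 * 1.6406 = 117.3157

117.3157 units


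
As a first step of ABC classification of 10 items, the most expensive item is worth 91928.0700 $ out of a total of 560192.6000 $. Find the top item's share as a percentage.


Top item = 91928.0700
Total = 560192.6000
Percentage = 91928.0700 / 560192.6000 * 100 = 16.4101

16.4101%


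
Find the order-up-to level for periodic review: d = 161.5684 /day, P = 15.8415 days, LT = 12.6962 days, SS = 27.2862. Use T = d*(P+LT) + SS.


P + LT = 28.5377
d*(P+LT) = 161.5684 * 28.5377 = 4610.7905
T = 4610.7905 + 27.2862 = 4638.0767

4638.0767 units


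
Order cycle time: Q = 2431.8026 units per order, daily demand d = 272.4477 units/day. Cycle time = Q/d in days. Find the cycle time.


Cycle = 2431.8026 / 272.4477 = 8.9258

8.9258 days


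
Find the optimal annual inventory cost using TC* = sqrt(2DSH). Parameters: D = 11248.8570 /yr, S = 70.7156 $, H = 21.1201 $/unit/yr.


2*D*S*H = 33600798.0421
TC* = sqrt(33600798.0421) = 5796.6195

5796.6195 $/yr


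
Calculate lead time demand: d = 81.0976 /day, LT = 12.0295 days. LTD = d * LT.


LTD = 81.0976 * 12.0295 = 975.5636

975.5636 units


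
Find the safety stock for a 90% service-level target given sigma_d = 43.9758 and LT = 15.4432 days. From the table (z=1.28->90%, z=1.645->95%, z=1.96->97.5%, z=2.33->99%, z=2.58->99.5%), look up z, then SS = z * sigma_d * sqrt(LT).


From the table, SL = 90% corresponds to z = 1.28
sqrt(LT) = sqrt(15.4432) = 3.9298
SS = 1.28 * 43.9758 * 3.9298 = 221.2037

221.2037 units


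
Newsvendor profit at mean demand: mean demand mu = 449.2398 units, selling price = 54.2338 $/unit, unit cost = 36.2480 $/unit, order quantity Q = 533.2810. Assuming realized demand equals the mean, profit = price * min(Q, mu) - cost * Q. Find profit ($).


Sales at mu = min(533.2810, 449.2398) = 449.2398
Revenue = 54.2338 * 449.2398 = 24363.9815
Total cost = 36.2480 * 533.2810 = 19330.3697
Profit = 24363.9815 - 19330.3697 = 5033.6118

5033.6118 $


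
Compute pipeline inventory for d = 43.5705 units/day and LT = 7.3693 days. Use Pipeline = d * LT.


Pipeline = 43.5705 * 7.3693 = 321.0841

321.0841 units


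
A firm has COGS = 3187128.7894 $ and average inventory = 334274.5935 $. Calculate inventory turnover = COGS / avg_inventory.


Turnover = 3187128.7894 / 334274.5935 = 9.5345

9.5345


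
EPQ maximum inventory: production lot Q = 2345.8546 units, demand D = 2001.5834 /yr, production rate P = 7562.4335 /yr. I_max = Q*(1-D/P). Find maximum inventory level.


D/P = 0.2647
1 - D/P = 0.7353
I_max = 2345.8546 * 0.7353 = 1724.9667

1724.9667 units


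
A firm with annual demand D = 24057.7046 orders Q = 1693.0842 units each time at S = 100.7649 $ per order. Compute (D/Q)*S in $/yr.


Number of orders = D/Q = 14.2094
Cost = 14.2094 * 100.7649 = 1431.8084

1431.8084 $/yr


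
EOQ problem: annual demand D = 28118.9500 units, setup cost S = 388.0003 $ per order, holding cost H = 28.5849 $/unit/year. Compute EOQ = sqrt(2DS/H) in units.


2*D*S = 2 * 28118.9500 * 388.0003 = 21820322.0714
2*D*S/H = 763351.3523
EOQ = sqrt(763351.3523) = 873.6998

873.6998 units


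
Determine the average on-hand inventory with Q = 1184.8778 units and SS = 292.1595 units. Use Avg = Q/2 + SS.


Q/2 = 592.4389
Avg = 592.4389 + 292.1595 = 884.5984

884.5984 units


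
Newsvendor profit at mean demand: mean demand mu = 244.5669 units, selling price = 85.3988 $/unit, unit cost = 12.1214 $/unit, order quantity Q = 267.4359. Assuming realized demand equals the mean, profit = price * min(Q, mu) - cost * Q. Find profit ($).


Sales at mu = min(267.4359, 244.5669) = 244.5669
Revenue = 85.3988 * 244.5669 = 20885.7198
Total cost = 12.1214 * 267.4359 = 3241.6975
Profit = 20885.7198 - 3241.6975 = 17644.0223

17644.0223 $


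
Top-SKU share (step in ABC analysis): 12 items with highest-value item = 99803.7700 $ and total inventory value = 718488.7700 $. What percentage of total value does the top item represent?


Top item = 99803.7700
Total = 718488.7700
Percentage = 99803.7700 / 718488.7700 * 100 = 13.8908

13.8908%


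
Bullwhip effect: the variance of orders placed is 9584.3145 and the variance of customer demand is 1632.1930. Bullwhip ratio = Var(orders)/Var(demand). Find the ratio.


BW = 9584.3145 / 1632.1930 = 5.8720

5.8720


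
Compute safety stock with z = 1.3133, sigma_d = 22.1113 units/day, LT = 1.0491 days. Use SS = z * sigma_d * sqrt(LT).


sqrt(LT) = sqrt(1.0491) = 1.0243
SS = 1.3133 * 22.1113 * 1.0243 = 29.7431

29.7431 units


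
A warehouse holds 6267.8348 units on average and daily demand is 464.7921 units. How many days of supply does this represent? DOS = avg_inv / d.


DOS = 6267.8348 / 464.7921 = 13.4852

13.4852 days


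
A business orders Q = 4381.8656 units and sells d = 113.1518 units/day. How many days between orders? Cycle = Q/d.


Cycle = 4381.8656 / 113.1518 = 38.7255

38.7255 days


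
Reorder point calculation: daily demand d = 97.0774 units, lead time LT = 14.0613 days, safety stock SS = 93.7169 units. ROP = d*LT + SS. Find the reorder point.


d*LT = 97.0774 * 14.0613 = 1365.0344
ROP = 1365.0344 + 93.7169 = 1458.7513

1458.7513 units


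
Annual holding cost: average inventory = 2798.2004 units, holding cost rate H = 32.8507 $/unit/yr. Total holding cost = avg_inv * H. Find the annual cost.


Cost = 2798.2004 * 32.8507 = 91922.8419

91922.8419 $/yr


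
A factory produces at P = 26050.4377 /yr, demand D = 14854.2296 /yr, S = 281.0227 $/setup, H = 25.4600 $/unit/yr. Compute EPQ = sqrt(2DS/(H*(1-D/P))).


1 - D/P = 1 - 0.5702 = 0.4298
H*(1-D/P) = 10.9424
2DS = 8348751.4172
EPQ = sqrt(762969.5289) = 873.4813

873.4813 units


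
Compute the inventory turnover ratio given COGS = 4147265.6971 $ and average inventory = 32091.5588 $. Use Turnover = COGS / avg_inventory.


Turnover = 4147265.6971 / 32091.5588 = 129.2323

129.2323


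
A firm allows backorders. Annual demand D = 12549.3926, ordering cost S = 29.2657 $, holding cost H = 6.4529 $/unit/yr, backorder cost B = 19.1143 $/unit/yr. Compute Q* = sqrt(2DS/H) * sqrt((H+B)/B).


sqrt(2DS/H) = 337.3870
sqrt((H+B)/B) = 1.1565
Q* = 337.3870 * 1.1565 = 390.2031

390.2031 units


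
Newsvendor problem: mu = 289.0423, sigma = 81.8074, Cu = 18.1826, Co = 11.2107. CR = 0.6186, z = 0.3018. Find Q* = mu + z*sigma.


CR = Cu/(Cu+Co) = 18.1826/(18.1826+11.2107) = 0.6186
z = 0.3018
Q* = 289.0423 + 0.3018 * 81.8074 = 313.7318

313.7318 units


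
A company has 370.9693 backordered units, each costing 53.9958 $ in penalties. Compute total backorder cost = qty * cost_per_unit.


Total = 370.9693 * 53.9958 = 20030.7841

20030.7841 $


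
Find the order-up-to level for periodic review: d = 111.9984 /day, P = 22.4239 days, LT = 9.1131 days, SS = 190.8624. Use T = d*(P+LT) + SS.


P + LT = 31.5370
d*(P+LT) = 111.9984 * 31.5370 = 3532.0935
T = 3532.0935 + 190.8624 = 3722.9559

3722.9559 units


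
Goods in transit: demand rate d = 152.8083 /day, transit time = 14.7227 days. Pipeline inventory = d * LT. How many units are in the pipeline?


Pipeline = 152.8083 * 14.7227 = 2249.7508

2249.7508 units


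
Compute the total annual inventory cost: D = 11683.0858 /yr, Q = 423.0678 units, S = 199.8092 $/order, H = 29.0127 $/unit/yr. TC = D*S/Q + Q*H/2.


Ordering cost = D*S/Q = 5517.7634
Holding cost = Q*H/2 = 6137.1696
TC = 5517.7634 + 6137.1696 = 11654.9330

11654.9330 $/yr


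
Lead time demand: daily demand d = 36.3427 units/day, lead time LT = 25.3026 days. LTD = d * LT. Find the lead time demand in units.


LTD = 36.3427 * 25.3026 = 919.5648

919.5648 units


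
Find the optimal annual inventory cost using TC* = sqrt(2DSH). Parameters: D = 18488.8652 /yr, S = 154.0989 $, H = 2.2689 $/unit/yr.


2*D*S*H = 12928708.5543
TC* = sqrt(12928708.5543) = 3595.6513

3595.6513 $/yr


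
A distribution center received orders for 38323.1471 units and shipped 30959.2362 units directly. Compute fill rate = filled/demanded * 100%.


FR = 30959.2362 / 38323.1471 * 100 = 80.7847

80.7847%


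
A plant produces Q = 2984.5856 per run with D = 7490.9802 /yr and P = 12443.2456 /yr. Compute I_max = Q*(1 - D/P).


D/P = 0.6020
1 - D/P = 0.3980
I_max = 2984.5856 * 0.3980 = 1187.8300

1187.8300 units


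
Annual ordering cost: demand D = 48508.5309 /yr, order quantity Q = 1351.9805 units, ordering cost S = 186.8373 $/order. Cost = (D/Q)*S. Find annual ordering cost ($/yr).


Number of orders = D/Q = 35.8796
Cost = 35.8796 * 186.8373 = 6703.6492

6703.6492 $/yr


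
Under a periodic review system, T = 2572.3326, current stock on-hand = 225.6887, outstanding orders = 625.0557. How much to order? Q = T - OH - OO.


Inventory position = OH + OO = 225.6887 + 625.0557 = 850.7444
Q = 2572.3326 - 850.7444 = 1721.5882

1721.5882 units


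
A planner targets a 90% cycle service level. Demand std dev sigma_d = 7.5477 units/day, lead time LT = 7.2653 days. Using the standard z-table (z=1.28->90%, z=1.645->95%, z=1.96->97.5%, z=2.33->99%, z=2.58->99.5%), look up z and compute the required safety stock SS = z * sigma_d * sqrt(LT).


From the table, SL = 90% corresponds to z = 1.28
sqrt(LT) = sqrt(7.2653) = 2.6954
SS = 1.28 * 7.5477 * 2.6954 = 26.0406

26.0406 units


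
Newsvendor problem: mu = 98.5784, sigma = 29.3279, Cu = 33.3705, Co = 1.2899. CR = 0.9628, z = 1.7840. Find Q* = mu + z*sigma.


CR = Cu/(Cu+Co) = 33.3705/(33.3705+1.2899) = 0.9628
z = 1.7840
Q* = 98.5784 + 1.7840 * 29.3279 = 150.8994

150.8994 units


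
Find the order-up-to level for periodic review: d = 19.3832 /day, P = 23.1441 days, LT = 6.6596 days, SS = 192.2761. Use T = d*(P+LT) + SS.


P + LT = 29.8037
d*(P+LT) = 19.3832 * 29.8037 = 577.6911
T = 577.6911 + 192.2761 = 769.9672

769.9672 units


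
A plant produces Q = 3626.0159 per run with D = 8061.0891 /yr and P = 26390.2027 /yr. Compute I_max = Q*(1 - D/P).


D/P = 0.3055
1 - D/P = 0.6945
I_max = 3626.0159 * 0.6945 = 2518.4216

2518.4216 units


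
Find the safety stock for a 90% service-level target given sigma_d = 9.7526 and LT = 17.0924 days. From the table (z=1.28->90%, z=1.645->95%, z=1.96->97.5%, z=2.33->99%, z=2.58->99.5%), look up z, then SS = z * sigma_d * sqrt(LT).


From the table, SL = 90% corresponds to z = 1.28
sqrt(LT) = sqrt(17.0924) = 4.1343
SS = 1.28 * 9.7526 * 4.1343 = 51.6098

51.6098 units


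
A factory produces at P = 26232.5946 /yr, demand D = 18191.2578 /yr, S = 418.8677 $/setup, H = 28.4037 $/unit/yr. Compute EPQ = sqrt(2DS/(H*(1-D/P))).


1 - D/P = 1 - 0.6935 = 0.3065
H*(1-D/P) = 8.7069
2DS = 15239460.6296
EPQ = sqrt(1750280.5821) = 1322.9817

1322.9817 units


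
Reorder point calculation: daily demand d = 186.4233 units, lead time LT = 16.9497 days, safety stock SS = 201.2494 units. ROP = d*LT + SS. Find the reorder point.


d*LT = 186.4233 * 16.9497 = 3159.8190
ROP = 3159.8190 + 201.2494 = 3361.0684

3361.0684 units


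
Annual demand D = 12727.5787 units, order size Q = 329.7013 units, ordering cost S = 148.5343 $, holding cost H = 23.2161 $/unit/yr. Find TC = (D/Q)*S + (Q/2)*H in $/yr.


Ordering cost = D*S/Q = 5733.9234
Holding cost = Q*H/2 = 3827.1892
TC = 5733.9234 + 3827.1892 = 9561.1126

9561.1126 $/yr


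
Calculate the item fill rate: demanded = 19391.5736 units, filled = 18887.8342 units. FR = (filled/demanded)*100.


FR = 18887.8342 / 19391.5736 * 100 = 97.4023

97.4023%


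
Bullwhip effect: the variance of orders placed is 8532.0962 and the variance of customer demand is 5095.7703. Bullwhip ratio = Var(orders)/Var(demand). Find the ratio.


BW = 8532.0962 / 5095.7703 = 1.6743

1.6743


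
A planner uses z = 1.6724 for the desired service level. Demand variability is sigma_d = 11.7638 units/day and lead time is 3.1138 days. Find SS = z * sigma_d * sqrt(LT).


sqrt(LT) = sqrt(3.1138) = 1.7646
SS = 1.6724 * 11.7638 * 1.7646 = 34.7163

34.7163 units


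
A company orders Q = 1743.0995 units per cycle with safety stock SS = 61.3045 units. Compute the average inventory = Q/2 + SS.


Q/2 = 871.5498
Avg = 871.5498 + 61.3045 = 932.8542

932.8542 units


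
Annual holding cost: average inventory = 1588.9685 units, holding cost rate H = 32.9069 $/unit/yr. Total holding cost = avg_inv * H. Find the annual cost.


Cost = 1588.9685 * 32.9069 = 52288.0275

52288.0275 $/yr


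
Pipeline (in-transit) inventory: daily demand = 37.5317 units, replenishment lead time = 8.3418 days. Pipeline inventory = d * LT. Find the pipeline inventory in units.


Pipeline = 37.5317 * 8.3418 = 313.0819

313.0819 units


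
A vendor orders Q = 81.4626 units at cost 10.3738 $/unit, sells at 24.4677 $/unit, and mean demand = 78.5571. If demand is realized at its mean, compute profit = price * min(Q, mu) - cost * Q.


Sales at mu = min(81.4626, 78.5571) = 78.5571
Revenue = 24.4677 * 78.5571 = 1922.1116
Total cost = 10.3738 * 81.4626 = 845.0767
Profit = 1922.1116 - 845.0767 = 1077.0348

1077.0348 $


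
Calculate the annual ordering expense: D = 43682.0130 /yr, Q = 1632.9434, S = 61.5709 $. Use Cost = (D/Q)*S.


Number of orders = D/Q = 26.7505
Cost = 26.7505 * 61.5709 = 1647.0509

1647.0509 $/yr


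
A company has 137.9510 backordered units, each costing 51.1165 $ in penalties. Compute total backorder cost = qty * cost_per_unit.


Total = 137.9510 * 51.1165 = 7051.5723

7051.5723 $


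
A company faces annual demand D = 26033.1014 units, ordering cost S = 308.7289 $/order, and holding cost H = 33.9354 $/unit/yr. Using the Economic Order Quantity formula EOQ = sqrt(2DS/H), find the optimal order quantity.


2*D*S = 2 * 26033.1014 * 308.7289 = 16074341.5176
2*D*S/H = 473674.7325
EOQ = sqrt(473674.7325) = 688.2403

688.2403 units


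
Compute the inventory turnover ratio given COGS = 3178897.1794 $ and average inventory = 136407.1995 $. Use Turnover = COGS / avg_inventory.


Turnover = 3178897.1794 / 136407.1995 = 23.3045

23.3045


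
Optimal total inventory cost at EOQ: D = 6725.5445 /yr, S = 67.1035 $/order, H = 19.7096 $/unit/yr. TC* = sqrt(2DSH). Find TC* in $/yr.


2*D*S*H = 17790183.5745
TC* = sqrt(17790183.5745) = 4217.8411

4217.8411 $/yr


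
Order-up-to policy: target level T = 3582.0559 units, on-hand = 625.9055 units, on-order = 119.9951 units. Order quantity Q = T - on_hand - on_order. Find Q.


Inventory position = OH + OO = 625.9055 + 119.9951 = 745.9006
Q = 3582.0559 - 745.9006 = 2836.1553

2836.1553 units


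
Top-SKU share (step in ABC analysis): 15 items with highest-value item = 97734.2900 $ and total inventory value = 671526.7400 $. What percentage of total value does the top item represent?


Top item = 97734.2900
Total = 671526.7400
Percentage = 97734.2900 / 671526.7400 * 100 = 14.5540

14.5540%


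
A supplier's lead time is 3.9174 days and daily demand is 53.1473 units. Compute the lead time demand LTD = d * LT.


LTD = 53.1473 * 3.9174 = 208.1992

208.1992 units


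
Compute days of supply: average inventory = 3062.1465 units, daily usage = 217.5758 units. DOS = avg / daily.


DOS = 3062.1465 / 217.5758 = 14.0739

14.0739 days


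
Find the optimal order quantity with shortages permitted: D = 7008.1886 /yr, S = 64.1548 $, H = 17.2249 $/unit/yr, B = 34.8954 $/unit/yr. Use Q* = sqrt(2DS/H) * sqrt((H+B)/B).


sqrt(2DS/H) = 228.4831
sqrt((H+B)/B) = 1.2221
Q* = 228.4831 * 1.2221 = 279.2373

279.2373 units


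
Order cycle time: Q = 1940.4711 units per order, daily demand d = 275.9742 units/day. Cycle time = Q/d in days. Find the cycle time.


Cycle = 1940.4711 / 275.9742 = 7.0313

7.0313 days


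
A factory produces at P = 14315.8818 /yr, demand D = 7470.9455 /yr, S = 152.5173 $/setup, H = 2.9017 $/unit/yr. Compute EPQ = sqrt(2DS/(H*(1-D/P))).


1 - D/P = 1 - 0.5219 = 0.4781
H*(1-D/P) = 1.3874
2DS = 2278896.8722
EPQ = sqrt(1642558.5367) = 1281.6234

1281.6234 units


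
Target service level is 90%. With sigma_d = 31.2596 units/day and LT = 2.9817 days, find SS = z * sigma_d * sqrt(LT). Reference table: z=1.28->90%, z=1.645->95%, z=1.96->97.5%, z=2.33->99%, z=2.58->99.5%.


From the table, SL = 90% corresponds to z = 1.28
sqrt(LT) = sqrt(2.9817) = 1.7268
SS = 1.28 * 31.2596 * 1.7268 = 69.0916

69.0916 units


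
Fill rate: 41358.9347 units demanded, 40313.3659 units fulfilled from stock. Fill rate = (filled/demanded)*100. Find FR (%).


FR = 40313.3659 / 41358.9347 * 100 = 97.4720

97.4720%


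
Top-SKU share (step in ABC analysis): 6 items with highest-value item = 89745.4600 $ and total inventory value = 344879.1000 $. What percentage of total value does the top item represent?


Top item = 89745.4600
Total = 344879.1000
Percentage = 89745.4600 / 344879.1000 * 100 = 26.0223

26.0223%


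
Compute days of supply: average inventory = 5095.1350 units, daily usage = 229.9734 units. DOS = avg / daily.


DOS = 5095.1350 / 229.9734 = 22.1553

22.1553 days


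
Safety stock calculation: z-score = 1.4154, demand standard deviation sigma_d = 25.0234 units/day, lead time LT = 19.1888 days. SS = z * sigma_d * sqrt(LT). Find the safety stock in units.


sqrt(LT) = sqrt(19.1888) = 4.3805
SS = 1.4154 * 25.0234 * 4.3805 = 155.1492

155.1492 units


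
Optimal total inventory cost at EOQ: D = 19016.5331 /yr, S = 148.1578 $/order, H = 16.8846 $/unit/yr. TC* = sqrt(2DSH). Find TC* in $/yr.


2*D*S*H = 95142955.1316
TC* = sqrt(95142955.1316) = 9754.1250

9754.1250 $/yr


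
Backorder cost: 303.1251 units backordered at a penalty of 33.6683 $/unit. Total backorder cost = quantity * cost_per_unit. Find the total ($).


Total = 303.1251 * 33.6683 = 10205.7068

10205.7068 $


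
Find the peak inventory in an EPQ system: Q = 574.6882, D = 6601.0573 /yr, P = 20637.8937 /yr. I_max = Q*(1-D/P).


D/P = 0.3199
1 - D/P = 0.6801
I_max = 574.6882 * 0.6801 = 390.8734

390.8734 units


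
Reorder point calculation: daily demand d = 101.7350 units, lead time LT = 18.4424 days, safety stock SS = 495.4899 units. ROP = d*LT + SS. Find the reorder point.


d*LT = 101.7350 * 18.4424 = 1876.2376
ROP = 1876.2376 + 495.4899 = 2371.7275

2371.7275 units


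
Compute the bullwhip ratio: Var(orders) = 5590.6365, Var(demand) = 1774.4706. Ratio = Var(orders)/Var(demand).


BW = 5590.6365 / 1774.4706 = 3.1506

3.1506


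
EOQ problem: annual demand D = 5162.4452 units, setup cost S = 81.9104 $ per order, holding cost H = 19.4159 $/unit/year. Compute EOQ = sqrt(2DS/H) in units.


2*D*S = 2 * 5162.4452 * 81.9104 = 845715.9026
2*D*S/H = 43557.9037
EOQ = sqrt(43557.9037) = 208.7053

208.7053 units


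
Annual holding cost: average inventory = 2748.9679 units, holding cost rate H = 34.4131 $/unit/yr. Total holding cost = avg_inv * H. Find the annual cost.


Cost = 2748.9679 * 34.4131 = 94600.5072

94600.5072 $/yr


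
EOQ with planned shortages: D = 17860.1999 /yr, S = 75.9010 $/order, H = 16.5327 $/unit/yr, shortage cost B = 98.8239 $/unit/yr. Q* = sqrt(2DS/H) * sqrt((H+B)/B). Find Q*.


sqrt(2DS/H) = 404.9580
sqrt((H+B)/B) = 1.0804
Q* = 404.9580 * 1.0804 = 437.5223

437.5223 units


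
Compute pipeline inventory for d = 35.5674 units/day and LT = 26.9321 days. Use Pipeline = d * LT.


Pipeline = 35.5674 * 26.9321 = 957.9048

957.9048 units


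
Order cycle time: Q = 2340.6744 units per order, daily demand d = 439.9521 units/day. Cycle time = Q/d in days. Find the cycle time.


Cycle = 2340.6744 / 439.9521 = 5.3203

5.3203 days


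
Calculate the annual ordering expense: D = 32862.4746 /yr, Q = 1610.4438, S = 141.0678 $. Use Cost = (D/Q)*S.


Number of orders = D/Q = 20.4058
Cost = 20.4058 * 141.0678 = 2878.6084

2878.6084 $/yr


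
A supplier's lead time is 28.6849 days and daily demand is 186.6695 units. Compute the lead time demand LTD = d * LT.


LTD = 186.6695 * 28.6849 = 5354.5959

5354.5959 units


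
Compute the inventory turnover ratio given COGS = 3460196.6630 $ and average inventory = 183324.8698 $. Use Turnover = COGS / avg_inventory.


Turnover = 3460196.6630 / 183324.8698 = 18.8747

18.8747


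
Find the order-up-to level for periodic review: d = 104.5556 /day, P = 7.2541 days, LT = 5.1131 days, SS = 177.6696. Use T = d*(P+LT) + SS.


P + LT = 12.3672
d*(P+LT) = 104.5556 * 12.3672 = 1293.0600
T = 1293.0600 + 177.6696 = 1470.7296

1470.7296 units


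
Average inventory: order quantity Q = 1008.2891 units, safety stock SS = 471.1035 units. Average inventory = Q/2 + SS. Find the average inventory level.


Q/2 = 504.1445
Avg = 504.1445 + 471.1035 = 975.2480

975.2480 units


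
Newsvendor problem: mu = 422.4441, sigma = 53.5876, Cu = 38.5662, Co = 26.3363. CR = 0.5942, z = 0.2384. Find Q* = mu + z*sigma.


CR = Cu/(Cu+Co) = 38.5662/(38.5662+26.3363) = 0.5942
z = 0.2384
Q* = 422.4441 + 0.2384 * 53.5876 = 435.2194

435.2194 units


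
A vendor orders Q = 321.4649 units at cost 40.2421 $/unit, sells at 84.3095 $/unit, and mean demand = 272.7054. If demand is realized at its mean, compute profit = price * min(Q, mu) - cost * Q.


Sales at mu = min(321.4649, 272.7054) = 272.7054
Revenue = 84.3095 * 272.7054 = 22991.6559
Total cost = 40.2421 * 321.4649 = 12936.4227
Profit = 22991.6559 - 12936.4227 = 10055.2333

10055.2333 $


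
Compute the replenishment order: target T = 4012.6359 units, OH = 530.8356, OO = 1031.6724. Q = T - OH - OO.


Inventory position = OH + OO = 530.8356 + 1031.6724 = 1562.5080
Q = 4012.6359 - 1562.5080 = 2450.1279

2450.1279 units


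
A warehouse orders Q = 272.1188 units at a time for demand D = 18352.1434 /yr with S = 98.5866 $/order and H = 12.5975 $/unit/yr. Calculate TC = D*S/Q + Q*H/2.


Ordering cost = D*S/Q = 6648.8439
Holding cost = Q*H/2 = 1714.0083
TC = 6648.8439 + 1714.0083 = 8362.8522

8362.8522 $/yr


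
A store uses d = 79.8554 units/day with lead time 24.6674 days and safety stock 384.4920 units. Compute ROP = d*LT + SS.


d*LT = 79.8554 * 24.6674 = 1969.8251
ROP = 1969.8251 + 384.4920 = 2354.3171

2354.3171 units


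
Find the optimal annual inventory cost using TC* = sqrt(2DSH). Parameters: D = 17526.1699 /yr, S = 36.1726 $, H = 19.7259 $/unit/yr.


2*D*S*H = 25011144.5505
TC* = sqrt(25011144.5505) = 5001.1143

5001.1143 $/yr
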